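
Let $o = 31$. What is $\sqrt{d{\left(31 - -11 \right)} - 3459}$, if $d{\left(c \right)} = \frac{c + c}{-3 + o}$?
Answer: $24 i \sqrt{6} \approx 58.788 i$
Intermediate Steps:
$d{\left(c \right)} = \frac{c}{14}$ ($d{\left(c \right)} = \frac{c + c}{-3 + 31} = \frac{2 c}{28} = 2 c \frac{1}{28} = \frac{c}{14}$)
$\sqrt{d{\left(31 - -11 \right)} - 3459} = \sqrt{\frac{31 - -11}{14} - 3459} = \sqrt{\frac{31 + 11}{14} - 3459} = \sqrt{\frac{1}{14} \cdot 42 - 3459} = \sqrt{3 - 3459} = \sqrt{-3456} = 24 i \sqrt{6}$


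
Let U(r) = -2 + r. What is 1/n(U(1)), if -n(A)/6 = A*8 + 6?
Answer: 1/12 ≈ 0.083333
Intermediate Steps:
n(A) = -36 - 48*A (n(A) = -6*(A*8 + 6) = -6*(8*A + 6) = -6*(6 + 8*A) = -36 - 48*A)
1/n(U(1)) = 1/(-36 - 48*(-2 + 1)) = 1/(-36 - 48*(-1)) = 1/(-36 + 48) = 1/12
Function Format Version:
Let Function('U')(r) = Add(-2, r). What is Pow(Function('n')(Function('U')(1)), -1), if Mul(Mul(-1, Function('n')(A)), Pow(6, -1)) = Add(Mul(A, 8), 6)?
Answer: Rational(1, 12) ≈ 0.083333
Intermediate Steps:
Function('n')(A) = Add(-36, Mul(-48, A)) (Function('n')(A) = Mul(-6, Add(Mul(A, 8), 6)) = Mul(-6, Add(Mul(8, A), 6)) = Mul(-6, Add(6, Mul(8, A))) = Add(-36, Mul(-48, A)))
Pow(Function('n')(Function('U')(1)), -1) = Pow(Add(-36, Mul(-48, Add(-2, 1))), -1) = Pow(Add(-36, Mul(-48, -1)), -1) = Pow(Add(-36, 48), -1) = Pow(12, -1) = Rational(1, 12)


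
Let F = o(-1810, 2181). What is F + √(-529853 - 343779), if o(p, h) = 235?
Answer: 235 + 4*I*√54602 ≈ 235.0 + 934.68*I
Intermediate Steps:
F = 235
F + √(-529853 - 343779) = 235 + √(-529853 - 343779) = 235 + √(-873632) = 235 + 4*I*√54602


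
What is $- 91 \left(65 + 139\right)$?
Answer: $-18564$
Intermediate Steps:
$- 91 \left(65 + 139\right) = \left(-91\right) 204 = -18564$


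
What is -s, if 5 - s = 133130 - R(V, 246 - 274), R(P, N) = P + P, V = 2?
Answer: 133121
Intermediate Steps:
R(P, N) = 2*P
s = -133121 (s = 5 - (133130 - 2*2) = 5 - (133130 - 1*4) = 5 - (133130 - 4) = 5 - 1*133126 = 5 - 133126 = -133121)
-s = -1*(-133121) = 133121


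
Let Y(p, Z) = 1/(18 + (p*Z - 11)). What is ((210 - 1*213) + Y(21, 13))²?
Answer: 703921/78400 ≈ 8.9786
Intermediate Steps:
Y(p, Z) = 1/(7 + Z*p) (Y(p, Z) = 1/(18 + (Z*p - 11)) = 1/(18 + (-11 + Z*p)) = 1/(7 + Z*p))
((210 - 1*213) + Y(21, 13))² = ((210 - 1*213) + 1/(7 + 13*21))² = ((210 - 213) + 1/(7 + 273))² = (-3 + 1/280)² = (-839/280)² = 703921/78400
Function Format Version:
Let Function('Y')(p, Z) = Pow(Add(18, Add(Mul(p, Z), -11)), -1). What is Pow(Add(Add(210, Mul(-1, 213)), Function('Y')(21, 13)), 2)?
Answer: Rational(703921, 78400) ≈ 8.9786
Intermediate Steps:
Function('Y')(p, Z) = Pow(Add(7, Mul(Z, p)), -1) (Function('Y')(p, Z) = Pow(Add(18, Add(Mul(Z, p), -11)), -1) = Pow(Add(18, Add(-11, Mul(Z, p))), -1) = Pow(Add(7, Mul(Z, p)), -1))
Pow(Add(Add(210, Mul(-1, 213)), Function('Y')(21, 13)), 2) = Pow(Add(Add(210, Mul(-1, 213)), Pow(Add(7, Mul(13, 21)), -1)), 2) = Pow(Add(Add(210, -213), Pow(Add(7, 273), -1)), 2) = Pow(Add(-3, Pow(280, -1)), 2) = Pow(Add(-3, Rational(1, 280)), 2) = Pow(Rational(-839, 280), 2) = Rational(703921, 78400)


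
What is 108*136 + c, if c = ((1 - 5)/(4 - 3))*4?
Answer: 14672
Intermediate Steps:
c = -16 (c = -4/1*4 = -4*1*4 = -4*4 = -16)
108*136 + c = 108*136 - 16 = 14688 - 16 = 14672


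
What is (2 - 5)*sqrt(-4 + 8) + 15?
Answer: 9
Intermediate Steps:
(2 - 5)*sqrt(-4 + 8) + 15 = -3*sqrt(4) + 15 = -3*2 + 15 = -6 + 15 = 9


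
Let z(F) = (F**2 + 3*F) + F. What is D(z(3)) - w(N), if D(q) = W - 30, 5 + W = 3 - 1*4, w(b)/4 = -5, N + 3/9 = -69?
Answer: -16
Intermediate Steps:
N = -208/3 (N = -1/3 - 69 = -208/3 ≈ -69.333)
w(b) = -20 (w(b) = 4*(-5) = -20)
W = -6 (W = -5 + (3 - 1*4) = -5 + (3 - 4) = -5 - 1 = -6)
z(F) = F**2 + 4*F
D(q) = -36 (D(q) = -6 - 30 = -36)
D(z(3)) - w(N) = -36 - 1*(-20) = -36 + 20 = -16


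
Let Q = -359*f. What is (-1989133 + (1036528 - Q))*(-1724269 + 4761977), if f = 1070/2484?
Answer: -1796718231326630/621 ≈ -2.8933e+12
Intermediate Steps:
f = 535/1242 (f = 1070*(1/2484) = 535/1242 ≈ 0.43076)
Q = -192065/1242 (Q = -359*535/1242 = -192065/1242 ≈ -154.64)
(-1989133 + (1036528 - Q))*(-1724269 + 4761977) = (-1989133 + (1036528 - 1*(-192065/1242)))*(-1724269 + 4761977) = (-1989133 + (1036528 + 192065/1242))*3037708 = (-1989133 + 1287559841/1242)*3037708 = -1182943345/1242*3037708 = -1796718231326630/621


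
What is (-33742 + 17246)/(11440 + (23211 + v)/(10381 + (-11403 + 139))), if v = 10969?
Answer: -3641492/2516835 ≈ -1.4469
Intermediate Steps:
(-33742 + 17246)/(11440 + (23211 + v)/(10381 + (-11403 + 139))) = (-33742 + 17246)/(11440 + (23211 + 10969)/(10381 + (-11403 + 139))) = -16496/(11440 + 34180/(10381 - 11264)) = -16496/(11440 + 34180/(-883)) = -16496/(11440 + 34180*(-1/883)) = -16496/(11440 - 34180/883) = -16496/10067340/883 = -16496*883/10067340 = -3641492/2516835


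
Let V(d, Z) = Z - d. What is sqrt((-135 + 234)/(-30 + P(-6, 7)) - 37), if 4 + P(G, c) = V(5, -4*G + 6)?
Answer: 4*I*sqrt(3) ≈ 6.9282*I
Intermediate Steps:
P(G, c) = -3 - 4*G (P(G, c) = -4 + ((-4*G + 6) - 1*5) = -4 + ((6 - 4*G) - 5) = -4 + (1 - 4*G) = -3 - 4*G)
sqrt((-135 + 234)/(-30 + P(-6, 7)) - 37) = sqrt((-135 + 234)/(-30 + (-3 - 4*(-6))) - 37) = sqrt(99/(-30 + (-3 + 24)) - 37) = sqrt(99/(-30 + 21) - 37) = sqrt(99/(-9) - 37) = sqrt(99*(-1/9) - 37) = sqrt(-11 - 37) = sqrt(-48) = 4*I*sqrt(3)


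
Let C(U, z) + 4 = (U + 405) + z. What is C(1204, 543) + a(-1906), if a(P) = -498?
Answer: 1650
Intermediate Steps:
C(U, z) = 401 + U + z (C(U, z) = -4 + ((U + 405) + z) = -4 + ((405 + U) + z) = -4 + (405 + U + z) = 401 + U + z)
C(1204, 543) + a(-1906) = (401 + 1204 + 543) - 498 = 2148 - 498 = 1650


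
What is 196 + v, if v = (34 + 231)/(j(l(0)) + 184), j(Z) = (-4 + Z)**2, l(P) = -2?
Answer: 8677/44 ≈ 197.20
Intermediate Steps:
v = 53/44 (v = (34 + 231)/((-4 - 2)**2 + 184) = 265/((-6)**2 + 184) = 265/(36 + 184) = 265/220 = 265*(1/220) = 53/44 ≈ 1.2045)
196 + v = 196 + 53/44 = 8677/44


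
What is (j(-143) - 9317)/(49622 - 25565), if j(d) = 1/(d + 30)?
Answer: -1052822/2718441 ≈ -0.38729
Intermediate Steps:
j(d) = 1/(30 + d)
(j(-143) - 9317)/(49622 - 25565) = (1/(30 - 143) - 9317)/(49622 - 25565) = (1/(-113) - 9317)/24057 = (-1/113 - 9317)*(1/24057) = -1052822/113*1/24057 = -1052822/2718441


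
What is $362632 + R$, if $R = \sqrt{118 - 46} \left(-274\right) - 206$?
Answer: $362426 - 1644 \sqrt{2} \approx 3.601 \cdot 10^{5}$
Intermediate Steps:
$R = -206 - 1644 \sqrt{2}$ ($R = \sqrt{72} \left(-274\right) - 206 = 6 \sqrt{2} \left(-274\right) - 206 = - 1644 \sqrt{2} - 206 = -206 - 1644 \sqrt{2} \approx -2531.0$)
$362632 + R = 362632 - \left(206 + 1644 \sqrt{2}\right) = 362426 - 1644 \sqrt{2}$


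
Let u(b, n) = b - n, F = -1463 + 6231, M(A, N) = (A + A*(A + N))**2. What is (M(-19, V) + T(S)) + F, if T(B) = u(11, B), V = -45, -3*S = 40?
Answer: 4312804/3 ≈ 1.4376e+6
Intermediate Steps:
S = -40/3 (S = -1/3*40 = -40/3 ≈ -13.333)
F = 4768
T(B) = 11 - B
(M(-19, V) + T(S)) + F = ((-19)**2*(1 - 19 - 45)**2 + (11 - 1*(-40/3))) + 4768 = (361*(-63)**2 + (11 + 40/3)) + 4768 = (361*3969 + 73/3) + 4768 = (1432809 + 73/3) + 4768 = 4298500/3 + 4768 = 4312804/3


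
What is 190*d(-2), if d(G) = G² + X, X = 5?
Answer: 1710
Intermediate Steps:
d(G) = 5 + G² (d(G) = G² + 5 = 5 + G²)
190*d(-2) = 190*(5 + (-2)²) = 190*(5 + 4) = 190*9 = 1710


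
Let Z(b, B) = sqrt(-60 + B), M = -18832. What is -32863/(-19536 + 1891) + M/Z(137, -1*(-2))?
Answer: 32863/17645 + 9416*I*sqrt(58)/29 ≈ 1.8625 + 2472.8*I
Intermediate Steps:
-32863/(-19536 + 1891) + M/Z(137, -1*(-2)) = -32863/(-19536 + 1891) - 18832/sqrt(-60 - 1*(-2)) = -32863/(-17645) - 18832/sqrt(-60 + 2) = -32863*(-1/17645) - 18832*(-I*sqrt(58)/58) = 32863/17645 - 18832*(-I*sqrt(58)/58) = 32863/17645 - (-9416)*I*sqrt(58)/29 = 32863/17645 + 9416*I*sqrt(58)/29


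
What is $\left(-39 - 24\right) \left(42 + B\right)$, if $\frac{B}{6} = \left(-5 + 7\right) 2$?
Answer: $-4158$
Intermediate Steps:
$B = 24$ ($B = 6 \left(-5 + 7\right) 2 = 6 \cdot 2 \cdot 2 = 6 \cdot 4 = 24$)
$\left(-39 - 24\right) \left(42 + B\right) = \left(-39 - 24\right) \left(42 + 24\right) = \left(-39 - 24\right) 66 = \left(-63\right) 66 = -4158$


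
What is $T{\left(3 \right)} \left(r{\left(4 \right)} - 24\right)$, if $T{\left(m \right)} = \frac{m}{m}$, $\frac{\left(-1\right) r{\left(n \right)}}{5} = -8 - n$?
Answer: $36$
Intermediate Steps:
$r{\left(n \right)} = 40 + 5 n$ ($r{\left(n \right)} = - 5 \left(-8 - n\right) = 40 + 5 n$)
$T{\left(m \right)} = 1$
$T{\left(3 \right)} \left(r{\left(4 \right)} - 24\right) = 1 \left(\left(40 + 5 \cdot 4\right) - 24\right) = 1 \left(\left(40 + 20\right) - 24\right) = 1 \left(60 - 24\right) = 1 \cdot 36 = 36$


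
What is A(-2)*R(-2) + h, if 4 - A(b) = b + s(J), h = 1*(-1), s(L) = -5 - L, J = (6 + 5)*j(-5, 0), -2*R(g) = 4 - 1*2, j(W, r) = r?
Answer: -12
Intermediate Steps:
R(g) = -1 (R(g) = -(4 - 1*2)/2 = -(4 - 2)/2 = -½*2 = -1)
J = 0 (J = (6 + 5)*0 = 11*0 = 0)
h = -1
A(b) = 9 - b (A(b) = 4 - (b + (-5 - 1*0)) = 4 - (b + (-5 + 0)) = 4 - (b - 5) = 4 - (-5 + b) = 4 + (5 - b) = 9 - b)
A(-2)*R(-2) + h = (9 - 1*(-2))*(-1) - 1 = (9 + 2)*(-1) - 1 = 11*(-1) - 1 = -11 - 1 = -12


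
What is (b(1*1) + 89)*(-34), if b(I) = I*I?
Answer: -3060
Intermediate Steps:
b(I) = I**2
(b(1*1) + 89)*(-34) = ((1*1)**2 + 89)*(-34) = (1**2 + 89)*(-34) = (1 + 89)*(-34) = 90*(-34) = -3060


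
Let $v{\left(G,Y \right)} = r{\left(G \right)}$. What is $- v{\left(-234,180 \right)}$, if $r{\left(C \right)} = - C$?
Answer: $-234$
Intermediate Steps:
$v{\left(G,Y \right)} = - G$
$- v{\left(-234,180 \right)} = - \left(-1\right) \left(-234\right) = \left(-1\right) 234 = -234$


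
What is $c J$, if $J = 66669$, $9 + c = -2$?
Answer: $-733359$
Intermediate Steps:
$c = -11$ ($c = -9 - 2 = -11$)
$c J = \left(-11\right) 66669 = -733359$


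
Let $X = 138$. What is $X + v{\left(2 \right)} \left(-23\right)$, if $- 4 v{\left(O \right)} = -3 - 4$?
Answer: $\frac{391}{4} \approx 97.75$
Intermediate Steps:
$v{\left(O \right)} = \frac{7}{4}$ ($v{\left(O \right)} = - \frac{-3 - 4}{4} = \left(- \frac{1}{4}\right) \left(-7\right) = \frac{7}{4}$)
$X + v{\left(2 \right)} \left(-23\right) = 138 + \frac{7}{4} \left(-23\right) = 138 - \frac{161}{4} = \frac{391}{4}$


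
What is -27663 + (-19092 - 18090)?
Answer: -64845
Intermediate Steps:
-27663 + (-19092 - 18090) = -27663 - 37182 = -64845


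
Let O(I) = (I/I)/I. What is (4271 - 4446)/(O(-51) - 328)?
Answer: 8925/16729 ≈ 0.53350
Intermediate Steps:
O(I) = 1/I
(4271 - 4446)/(O(-51) - 328) = (4271 - 4446)/(1/(-51) - 328) = -175/(-1/51 - 328) = -175/(-16729/51) = -175*(-51/16729) = 8925/16729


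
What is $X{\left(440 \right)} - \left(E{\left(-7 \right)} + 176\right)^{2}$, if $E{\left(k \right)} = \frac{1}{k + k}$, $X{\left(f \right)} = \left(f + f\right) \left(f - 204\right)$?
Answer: $\frac{34638911}{196} \approx 1.7673 \cdot 10^{5}$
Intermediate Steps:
$X{\left(f \right)} = 2 f \left(-204 + f\right)$
$E{\left(k \right)} = \frac{1}{2 k}$
$X{\left(440 \right)} - \left(E{\left(-7 \right)} + 176\right)^{2} = 2 \cdot 440 \left(-204 + 440\right) - \left(\frac{1}{2 \left(-7\right)} + 176\right)^{2} = 2 \cdot 440 \cdot 236 - \left(\frac{1}{2} \left(- \frac{1}{7}\right) + 176\right)^{2} = 207680 - \left(- \frac{1}{14} + 176\right)^{2} = 207680 - \left(\frac{2463}{14}\right)^{2} = 207680 - \frac{6066369}{196} = \frac{34638911}{196}$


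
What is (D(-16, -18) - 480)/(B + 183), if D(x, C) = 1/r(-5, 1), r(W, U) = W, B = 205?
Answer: -2401/1940 ≈ -1.2376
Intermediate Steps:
D(x, C) = -1/5 (D(x, C) = 1/(-5) = -1/5)
(D(-16, -18) - 480)/(B + 183) = (-1/5 - 480)/(205 + 183) = -2401/5/388 = -2401/5*1/388 = -2401/1940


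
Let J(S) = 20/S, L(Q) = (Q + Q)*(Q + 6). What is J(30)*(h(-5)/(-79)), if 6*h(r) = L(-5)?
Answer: 10/711 ≈ 0.014065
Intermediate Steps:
L(Q) = 2*Q*(6 + Q) (L(Q) = (2*Q)*(6 + Q) = 2*Q*(6 + Q))
h(r) = -5/3 (h(r) = (2*(-5)*(6 - 5))/6 = (2*(-5)*1)/6 = (⅙)*(-10) = -5/3)
J(30)*(h(-5)/(-79)) = (20/30)*(-5/3/(-79)) = (20*(1/30))*(-5/3*(-1/79)) = (⅔)*(5/237) = 10/711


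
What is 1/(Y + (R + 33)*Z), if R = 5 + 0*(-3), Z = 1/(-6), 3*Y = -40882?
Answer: -3/40901 ≈ -7.3348e-5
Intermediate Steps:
Y = -40882/3 (Y = (⅓)*(-40882) = -40882/3 ≈ -13627.)
Z = -⅙ ≈ -0.16667
R = 5 (R = 5 + 0 = 5)
1/(Y + (R + 33)*Z) = 1/(-40882/3 + (5 + 33)*(-⅙)) = 1/(-40882/3 + 38*(-⅙)) = 1/(-40882/3 - 19/3) = 1/(-40901/3) = -3/40901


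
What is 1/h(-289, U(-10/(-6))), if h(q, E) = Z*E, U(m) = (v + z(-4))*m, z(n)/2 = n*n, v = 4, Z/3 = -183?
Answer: -1/32940 ≈ -3.0358e-5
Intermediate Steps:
Z = -549 (Z = 3*(-183) = -549)
z(n) = 2*n² (z(n) = 2*(n*n) = 2*n²)
U(m) = 36*m (U(m) = (4 + 2*(-4)²)*m = (4 + 2*16)*m = (4 + 32)*m = 36*m)
h(q, E) = -549*E
1/h(-289, U(-10/(-6))) = 1/(-19764*(-10/(-6))) = 1/(-19764*(-10*(-⅙))) = 1/(-19764*5/3) = 1/(-549*60) = 1/(-32940) = -1/32940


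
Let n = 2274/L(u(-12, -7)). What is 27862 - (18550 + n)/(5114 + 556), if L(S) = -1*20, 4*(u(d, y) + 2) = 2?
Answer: 1579591037/56700 ≈ 27859.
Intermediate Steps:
u(d, y) = -3/2 (u(d, y) = -2 + (1/4)*2 = -2 + 1/2 = -3/2)
L(S) = -20
n = -1137/10 (n = 2274/(-20) = 2274*(-1/20) = -1137/10 ≈ -113.70)
27862 - (18550 + n)/(5114 + 556) = 27862 - (18550 - 1137/10)/(5114 + 556) = 27862 - 184363/(10*5670) = 27862 - 1*184363/56700 = 27862 - 184363/56700 = 1579591037/56700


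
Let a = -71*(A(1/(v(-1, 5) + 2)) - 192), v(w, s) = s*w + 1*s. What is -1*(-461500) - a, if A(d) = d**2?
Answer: 1791543/4 ≈ 4.4789e+5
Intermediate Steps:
v(w, s) = s + s*w (v(w, s) = s*w + s = s + s*w)
a = 54457/4 (a = -71*((1/(5*(1 - 1) + 2))**2 - 192) = -71*((1/(5*0 + 2))**2 - 192) = -71*((1/(0 + 2))**2 - 192) = -71*((1/2)**2 - 192) = -71*(1/4 - 192) = -71*(-767/4) = 54457/4 ≈ 13614.)
-1*(-461500) - a = -1*(-461500) - 1*54457/4 = 461500 - 54457/4 = 1791543/4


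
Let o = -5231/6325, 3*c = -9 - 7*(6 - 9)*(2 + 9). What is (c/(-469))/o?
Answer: 468050/2453339 ≈ 0.19078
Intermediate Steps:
c = 74 (c = (-9 - 7*(6 - 9)*(2 + 9))/3 = (-9 - (-21)*11)/3 = (-9 - 7*(-33))/3 = (-9 + 231)/3 = (⅓)*222 = 74)
o = -5231/6325 (o = -5231*1/6325 = -5231/6325 ≈ -0.82704)
(c/(-469))/o = (74/(-469))/(-5231/6325) = (74*(-1/469))*(-6325/5231) = -74/469*(-6325/5231) = 468050/2453339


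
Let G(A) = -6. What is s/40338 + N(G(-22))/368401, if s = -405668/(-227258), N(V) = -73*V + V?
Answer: 1027412510249/844295259871701 ≈ 0.0012169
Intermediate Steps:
N(V) = -72*V
s = 202834/113629 (s = -405668*(-1/227258) = 202834/113629 ≈ 1.7851)
s/40338 + N(G(-22))/368401 = (202834/113629)/40338 - 72*(-6)/368401 = (202834/113629)*(1/40338) + 432*(1/368401) = 101417/2291783301 + 432/368401 = 1027412510249/844295259871701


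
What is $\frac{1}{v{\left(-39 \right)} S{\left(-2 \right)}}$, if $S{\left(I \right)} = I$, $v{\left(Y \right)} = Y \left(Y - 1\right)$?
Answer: $- \frac{1}{3120} \approx -0.00032051$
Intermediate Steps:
$v{\left(Y \right)} = Y \left(-1 + Y\right)$
$\frac{1}{v{\left(-39 \right)} S{\left(-2 \right)}} = \frac{1}{- 39 \left(-1 - 39\right) \left(-2\right)} = \frac{1}{\left(-39\right) \left(-40\right) \left(-2\right)} = \frac{1}{1560 \left(-2\right)} = \frac{1}{-3120} = - \frac{1}{3120}$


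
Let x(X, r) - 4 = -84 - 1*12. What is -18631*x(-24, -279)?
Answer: 1714052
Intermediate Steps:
x(X, r) = -92 (x(X, r) = 4 + (-84 - 1*12) = 4 + (-84 - 12) = 4 - 96 = -92)
-18631*x(-24, -279) = -18631/(1/(-92)) = -18631/(-1/92) = -18631*(-92) = 1714052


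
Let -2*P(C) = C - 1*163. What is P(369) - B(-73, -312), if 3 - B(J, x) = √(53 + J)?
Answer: -106 + 2*I*√5 ≈ -106.0 + 4.4721*I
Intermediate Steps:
P(C) = 163/2 - C/2 (P(C) = -(C - 1*163)/2 = -(C - 163)/2 = -(-163 + C)/2 = 163/2 - C/2)
B(J, x) = 3 - √(53 + J)
P(369) - B(-73, -312) = (163/2 - ½*369) - (3 - √(53 - 73)) = (163/2 - 369/2) - (3 - √(-20)) = -103 - (3 - 2*I*√5) = -103 + (-3 + 2*I*√5) = -106 + 2*I*√5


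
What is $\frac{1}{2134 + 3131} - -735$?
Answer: $\frac{3869776}{5265} \approx 735.0$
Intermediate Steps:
$\frac{1}{2134 + 3131} - -735 = \frac{1}{5265} + 735 = \frac{3869776}{5265}$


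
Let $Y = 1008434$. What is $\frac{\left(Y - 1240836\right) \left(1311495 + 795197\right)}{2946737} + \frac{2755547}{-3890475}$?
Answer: $- \frac{1904782478579297539}{11464206630075} \approx -1.6615 \cdot 10^{5}$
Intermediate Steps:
$\frac{\left(Y - 1240836\right) \left(1311495 + 795197\right)}{2946737} + \frac{2755547}{-3890475} = \frac{\left(1008434 - 1240836\right) \left(1311495 + 795197\right)}{2946737} + \frac{2755547}{-3890475} = \left(-232402\right) 2106692 \cdot \frac{1}{2946737} + 2755547 \left(- \frac{1}{3890475}\right) = \left(-489599434184\right) \frac{1}{2946737} - \frac{2755547}{3890475} = - \frac{489599434184}{2946737} - \frac{2755547}{3890475} = - \frac{1904782478579297539}{11464206630075}$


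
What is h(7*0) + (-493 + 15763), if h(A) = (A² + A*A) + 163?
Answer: 15433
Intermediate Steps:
h(A) = 163 + 2*A² (h(A) = (A² + A²) + 163 = 2*A² + 163 = 163 + 2*A²)
h(7*0) + (-493 + 15763) = (163 + 2*(7*0)²) + (-493 + 15763) = (163 + 2*0²) + 15270 = (163 + 2*0) + 15270 = (163 + 0) + 15270 = 163 + 15270 = 15433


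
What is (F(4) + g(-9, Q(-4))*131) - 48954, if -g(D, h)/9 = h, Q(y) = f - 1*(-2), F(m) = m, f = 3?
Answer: -54845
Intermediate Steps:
Q(y) = 5 (Q(y) = 3 - 1*(-2) = 3 + 2 = 5)
g(D, h) = -9*h
(F(4) + g(-9, Q(-4))*131) - 48954 = (4 - 9*5*131) - 48954 = (4 - 45*131) - 48954 = (4 - 5895) - 48954 = -5891 - 48954 = -54845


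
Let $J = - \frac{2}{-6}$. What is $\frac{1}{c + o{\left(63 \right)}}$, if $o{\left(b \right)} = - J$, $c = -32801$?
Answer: $- \frac{3}{98404} \approx -3.0487 \cdot 10^{-5}$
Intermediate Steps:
$J = \frac{1}{3}$ ($J = \left(-2\right) \left(- \frac{1}{6}\right) = \frac{1}{3} \approx 0.33333$)
$o{\left(b \right)} = - \frac{1}{3}$ ($o{\left(b \right)} = \left(-1\right) \frac{1}{3} = - \frac{1}{3}$)
$\frac{1}{c + o{\left(63 \right)}} = \frac{1}{-32801 - \frac{1}{3}} = \frac{1}{- \frac{98404}{3}} = - \frac{3}{98404}$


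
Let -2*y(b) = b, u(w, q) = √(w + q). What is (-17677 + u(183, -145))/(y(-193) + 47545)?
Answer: -35354/95283 + 2*√38/95283 ≈ -0.37091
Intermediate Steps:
u(w, q) = √(q + w)
y(b) = -b/2
(-17677 + u(183, -145))/(y(-193) + 47545) = (-17677 + √(-145 + 183))/(-½*(-193) + 47545) = (-17677 + √38)/(193/2 + 47545) = (-17677 + √38)/(95283/2) = (-17677 + √38)*(2/95283) = -35354/95283 + 2*√38/95283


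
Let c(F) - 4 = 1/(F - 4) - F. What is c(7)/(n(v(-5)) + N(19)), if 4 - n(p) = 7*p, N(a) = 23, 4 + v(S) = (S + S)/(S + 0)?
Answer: -8/123 ≈ -0.065041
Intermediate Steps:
v(S) = -2 (v(S) = -4 + (S + S)/(S + 0) = -4 + (2*S)/S = -4 + 2 = -2)
n(p) = 4 - 7*p
c(F) = 4 + 1/(-4 + F) - F (c(F) = 4 + (1/(F - 4) - F) = 4 + (1/(-4 + F) - F) = 4 + 1/(-4 + F) - F)
c(7)/(n(v(-5)) + N(19)) = (4 + 1/(-4 + 7) - 1*7)/((4 - 7*(-2)) + 23) = (4 + 1/3 - 7)/((4 + 14) + 23) = (4 + ⅓ - 7)/(18 + 23) = -8/3/41 = -8/3*1/41 = -8/123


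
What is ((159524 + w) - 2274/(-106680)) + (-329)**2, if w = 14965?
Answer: 5026939779/17780 ≈ 2.8273e+5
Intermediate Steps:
((159524 + w) - 2274/(-106680)) + (-329)**2 = ((159524 + 14965) - 2274/(-106680)) + (-329)**2 = (174489 - 2274*(-1/106680)) + 108241 = (174489 + 379/17780) + 108241 = 3102414799/17780 + 108241 = 5026939779/17780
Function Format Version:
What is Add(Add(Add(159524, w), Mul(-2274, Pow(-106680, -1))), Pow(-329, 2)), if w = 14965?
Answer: Rational(5026939779, 17780) ≈ 2.8273e+5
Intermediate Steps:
Add(Add(Add(159524, w), Mul(-2274, Pow(-106680, -1))), Pow(-329, 2)) = Add(Add(Add(159524, 14965), Mul(-2274, Pow(-106680, -1))), Pow(-329, 2)) = Add(Add(174489, Mul(-2274, Rational(-1, 106680))), 108241) = Add(Add(174489, Rational(379, 17780)), 108241) = Add(Rational(3102414799, 17780), 108241) = Rational(5026939779, 17780)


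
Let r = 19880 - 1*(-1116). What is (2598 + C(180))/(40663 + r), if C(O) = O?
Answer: 926/20553 ≈ 0.045054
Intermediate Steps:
r = 20996 (r = 19880 + 1116 = 20996)
(2598 + C(180))/(40663 + r) = (2598 + 180)/(40663 + 20996) = 2778/61659 = 2778*(1/61659) = 926/20553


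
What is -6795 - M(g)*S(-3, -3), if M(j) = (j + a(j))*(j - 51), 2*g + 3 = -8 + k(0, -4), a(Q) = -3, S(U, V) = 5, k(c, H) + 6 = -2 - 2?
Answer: -43785/4 ≈ -10946.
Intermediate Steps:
k(c, H) = -10 (k(c, H) = -6 + (-2 - 2) = -6 - 4 = -10)
g = -21/2 (g = -3/2 + (-8 - 10)/2 = -3/2 + (½)*(-18) = -3/2 - 9 = -21/2 ≈ -10.500)
M(j) = (-51 + j)*(-3 + j) (M(j) = (j - 3)*(j - 51) = (-3 + j)*(-51 + j) = (-51 + j)*(-3 + j))
-6795 - M(g)*S(-3, -3) = -6795 - (153 + (-21/2)² - 54*(-21/2))*5 = -6795 - (153 + 441/4 + 567)*5 = -6795 - 3321*5/4 = -6795 - 1*16605/4 = -6795 - 16605/4 = -43785/4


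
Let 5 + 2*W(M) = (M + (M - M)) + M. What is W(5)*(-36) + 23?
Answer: -67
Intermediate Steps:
W(M) = -5/2 + M (W(M) = -5/2 + ((M + (M - M)) + M)/2 = -5/2 + ((M + 0) + M)/2 = -5/2 + (M + M)/2 = -5/2 + (2*M)/2 = -5/2 + M)
W(5)*(-36) + 23 = (-5/2 + 5)*(-36) + 23 = (5/2)*(-36) + 23 = -90 + 23 = -67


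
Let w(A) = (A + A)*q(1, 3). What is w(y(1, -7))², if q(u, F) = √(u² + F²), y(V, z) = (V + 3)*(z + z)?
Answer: 125440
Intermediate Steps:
y(V, z) = 2*z*(3 + V) (y(V, z) = (3 + V)*(2*z) = 2*z*(3 + V))
q(u, F) = √(F² + u²)
w(A) = 2*A*√10 (w(A) = (A + A)*√(3² + 1²) = (2*A)*√(9 + 1) = (2*A)*√10 = 2*A*√10)
w(y(1, -7))² = (2*(2*(-7)*(3 + 1))*√10)² = (2*(2*(-7)*4)*√10)² = (2*(-56)*√10)² = (-112*√10)² = 125440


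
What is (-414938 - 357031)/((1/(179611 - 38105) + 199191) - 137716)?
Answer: -109238245314/8699081351 ≈ -12.557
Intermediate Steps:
(-414938 - 357031)/((1/(179611 - 38105) + 199191) - 137716) = -771969/((1/141506 + 199191) - 137716) = -771969/(28186721647/141506 - 137716) = -771969/8699081351/141506 = -771969*141506/8699081351 = -109238245314/8699081351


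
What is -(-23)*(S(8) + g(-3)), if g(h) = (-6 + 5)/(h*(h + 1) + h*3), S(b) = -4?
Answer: -253/3 ≈ -84.333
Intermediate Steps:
g(h) = -1/(3*h + h*(1 + h)) (g(h) = -1/(h*(1 + h) + 3*h) = -1/(3*h + h*(1 + h)))
-(-23)*(S(8) + g(-3)) = -(-23)*(-4 - 1/(-3*(4 - 3))) = -(-23)*(-4 - 1*(-1/3)/1) = -(-23)*(-4 - 1*(-1/3)*1) = -(-23)*(-4 + 1/3) = -(-23)*(-11)/3 = -1*253/3 = -253/3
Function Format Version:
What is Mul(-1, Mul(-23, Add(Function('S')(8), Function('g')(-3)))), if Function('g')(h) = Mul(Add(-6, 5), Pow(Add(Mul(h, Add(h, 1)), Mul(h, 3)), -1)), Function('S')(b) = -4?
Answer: Rational(-253, 3) ≈ -84.333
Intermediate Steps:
Function('g')(h) = Mul(-1, Pow(Add(Mul(3, h), Mul(h, Add(1, h))), -1)) (Function('g')(h) = Mul(-1, Pow(Add(Mul(h, Add(1, h)), Mul(3, h)), -1)) = Mul(-1, Pow(Add(Mul(3, h), Mul(h, Add(1, h))), -1)))
Mul(-1, Mul(-23, Add(Function('S')(8), Function('g')(-3)))) = Mul(-1, Mul(-23, Add(-4, Mul(-1, Pow(-3, -1), Pow(Add(4, -3), -1))))) = Mul(-1, Mul(-23, Add(-4, Mul(-1, Rational(-1, 3), Pow(1, -1))))) = Mul(-1, Mul(-23, Add(-4, Mul(-1, Rational(-1, 3), 1)))) = Mul(-1, Mul(-23, Add(-4, Rational(1, 3)))) = Mul(-1, Mul(-23, Rational(-11, 3))) = Mul(-1, Rational(253, 3)) = Rational(-253, 3)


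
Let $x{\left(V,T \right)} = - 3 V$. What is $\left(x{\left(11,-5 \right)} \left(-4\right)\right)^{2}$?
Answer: $17424$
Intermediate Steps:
$\left(x{\left(11,-5 \right)} \left(-4\right)\right)^{2} = \left(\left(-3\right) 11 \left(-4\right)\right)^{2} = \left(\left(-33\right) \left(-4\right)\right)^{2} = 132^{2} = 17424$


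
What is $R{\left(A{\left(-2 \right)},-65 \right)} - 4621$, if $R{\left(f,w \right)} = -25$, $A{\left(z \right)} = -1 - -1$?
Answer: $-4646$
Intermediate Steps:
$A{\left(z \right)} = 0$ ($A{\left(z \right)} = -1 + 1 = 0$)
$R{\left(A{\left(-2 \right)},-65 \right)} - 4621 = -25 - 4621 = -4646$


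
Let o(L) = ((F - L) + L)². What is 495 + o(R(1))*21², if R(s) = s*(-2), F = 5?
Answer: 11520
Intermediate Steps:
R(s) = -2*s
o(L) = 25 (o(L) = ((5 - L) + L)² = 5² = 25)
495 + o(R(1))*21² = 495 + 25*21² = 495 + 25*441 = 495 + 11025 = 11520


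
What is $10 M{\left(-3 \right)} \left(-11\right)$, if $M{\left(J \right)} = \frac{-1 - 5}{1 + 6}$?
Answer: $\frac{660}{7} \approx 94.286$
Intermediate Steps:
$M{\left(J \right)} = - \frac{6}{7}$
$10 M{\left(-3 \right)} \left(-11\right) = 10 \left(- \frac{6}{7}\right) \left(-11\right) = \left(- \frac{60}{7}\right) \left(-11\right) = \frac{660}{7}$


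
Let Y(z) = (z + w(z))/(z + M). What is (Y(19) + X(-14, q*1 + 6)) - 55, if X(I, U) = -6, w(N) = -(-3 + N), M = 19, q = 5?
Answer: -2315/38 ≈ -60.921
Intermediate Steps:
w(N) = 3 - N
Y(z) = 3/(19 + z) (Y(z) = (z + (3 - z))/(z + 19) = 3/(19 + z))
(Y(19) + X(-14, q*1 + 6)) - 55 = (3/(19 + 19) - 6) - 55 = (3/38 - 6) - 55 = -225/38 - 55 = -2315/38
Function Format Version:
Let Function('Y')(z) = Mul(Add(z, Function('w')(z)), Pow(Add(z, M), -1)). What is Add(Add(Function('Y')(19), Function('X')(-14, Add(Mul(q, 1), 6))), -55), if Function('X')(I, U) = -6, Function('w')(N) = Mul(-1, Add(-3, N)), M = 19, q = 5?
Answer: Rational(-2315, 38) ≈ -60.921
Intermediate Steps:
Function('w')(N) = Add(3, Mul(-1, N))
Function('Y')(z) = Mul(3, Pow(Add(19, z), -1)) (Function('Y')(z) = Mul(Add(z, Add(3, Mul(-1, z))), Pow(Add(z, 19), -1)) = Mul(3, Pow(Add(19, z), -1)))
Add(Add(Function('Y')(19), Function('X')(-14, Add(Mul(q, 1), 6))), -55) = Add(Add(Mul(3, Pow(Add(19, 19), -1)), -6), -55) = Add(Add(Mul(3, Pow(38, -1)), -6), -55) = Add(Add(Mul(3, Rational(1, 38)), -6), -55) = Add(Add(Rational(3, 38), -6), -55) = Add(Rational(-225, 38), -55) = Rational(-2315, 38)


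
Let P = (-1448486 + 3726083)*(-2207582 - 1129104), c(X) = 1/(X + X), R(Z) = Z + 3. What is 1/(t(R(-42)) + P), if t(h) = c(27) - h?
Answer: -54/410379805269161 ≈ -1.3159e-13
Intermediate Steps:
R(Z) = 3 + Z
c(X) = 1/(2*X)
P = -7599626023542 (P = 2277597*(-3336686) = -7599626023542)
t(h) = 1/54 - h (t(h) = (½)/27 - h = (½)*(1/27) - h = 1/54 - h)
1/(t(R(-42)) + P) = 1/((1/54 - (3 - 42)) - 7599626023542) = 1/((1/54 - 1*(-39)) - 7599626023542) = 1/((1/54 + 39) - 7599626023542) = 1/(2107/54 - 7599626023542) = 1/(-410379805269161/54) = -54/410379805269161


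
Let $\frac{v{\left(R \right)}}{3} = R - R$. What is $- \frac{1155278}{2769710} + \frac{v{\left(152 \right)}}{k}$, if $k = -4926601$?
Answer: $- \frac{577639}{1384855} \approx -0.41711$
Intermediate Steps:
$v{\left(R \right)} = 0$ ($v{\left(R \right)} = 3 \left(R - R\right) = 3 \cdot 0 = 0$)
$- \frac{1155278}{2769710} + \frac{v{\left(152 \right)}}{k} = - \frac{1155278}{2769710} + \frac{0}{-4926601} = \left(-1155278\right) \frac{1}{2769710} + 0 \left(- \frac{1}{4926601}\right) = - \frac{577639}{1384855} + 0 = - \frac{577639}{1384855}$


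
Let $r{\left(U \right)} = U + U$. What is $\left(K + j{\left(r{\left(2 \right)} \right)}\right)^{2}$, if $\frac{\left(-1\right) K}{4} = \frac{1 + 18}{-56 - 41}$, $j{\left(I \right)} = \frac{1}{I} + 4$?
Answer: $\frac{3814209}{150544} \approx 25.336$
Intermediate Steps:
$r{\left(U \right)} = 2 U$
$j{\left(I \right)} = 4 + \frac{1}{I}$
$K = \frac{76}{97}$ ($K = - 4 \frac{1 + 18}{-56 - 41} = - 4 \frac{19}{-97} = - 4 \cdot 19 \left(- \frac{1}{97}\right) = \left(-4\right) \left(- \frac{19}{97}\right) = \frac{76}{97} \approx 0.78351$)
$\left(K + j{\left(r{\left(2 \right)} \right)}\right)^{2} = \left(\frac{76}{97} + \left(4 + \frac{1}{2 \cdot 2}\right)\right)^{2} = \left(\frac{76}{97} + \left(4 + \frac{1}{4}\right)\right)^{2} = \left(\frac{76}{97} + \frac{17}{4}\right)^{2} = \left(\frac{1953}{388}\right)^{2} = \frac{3814209}{150544}$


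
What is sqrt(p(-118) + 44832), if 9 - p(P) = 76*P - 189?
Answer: 7*sqrt(1102) ≈ 232.37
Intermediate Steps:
p(P) = 198 - 76*P (p(P) = 9 - (76*P - 189) = 9 - (-189 + 76*P) = 9 + (189 - 76*P) = 198 - 76*P)
sqrt(p(-118) + 44832) = sqrt((198 - 76*(-118)) + 44832) = sqrt((198 + 8968) + 44832) = sqrt(9166 + 44832) = sqrt(53998) = 7*sqrt(1102)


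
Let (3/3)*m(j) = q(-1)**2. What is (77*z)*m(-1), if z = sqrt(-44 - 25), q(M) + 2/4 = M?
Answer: 693*I*sqrt(69)/4 ≈ 1439.1*I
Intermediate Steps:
q(M) = -1/2 + M
z = I*sqrt(69) (z = sqrt(-69) = I*sqrt(69) ≈ 8.3066*I)
m(j) = 9/4 (m(j) = (-1/2 - 1)**2 = (-3/2)**2 = 9/4)
(77*z)*m(-1) = (77*(I*sqrt(69)))*(9/4) = (77*I*sqrt(69))*(9/4) = 693*I*sqrt(69)/4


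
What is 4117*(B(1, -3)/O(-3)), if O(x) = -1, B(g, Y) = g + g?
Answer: -8234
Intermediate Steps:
B(g, Y) = 2*g
4117*(B(1, -3)/O(-3)) = 4117*((2*1)/(-1)) = 4117*(2*(-1)) = 4117*(-2) = -8234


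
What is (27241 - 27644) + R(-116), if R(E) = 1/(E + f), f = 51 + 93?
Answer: -11283/28 ≈ -402.96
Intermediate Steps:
f = 144
R(E) = 1/(144 + E) (R(E) = 1/(E + 144) = 1/(144 + E))
(27241 - 27644) + R(-116) = (27241 - 27644) + 1/(144 - 116) = -403 + 1/28 = -11283/28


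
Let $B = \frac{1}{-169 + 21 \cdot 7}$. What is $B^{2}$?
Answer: $\frac{1}{484} \approx 0.0020661$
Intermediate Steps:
$B = - \frac{1}{22}$ ($B = \frac{1}{-169 + 147} = \frac{1}{-22} = - \frac{1}{22} \approx -0.045455$)
$B^{2} = \left(- \frac{1}{22}\right)^{2} = \frac{1}{484}$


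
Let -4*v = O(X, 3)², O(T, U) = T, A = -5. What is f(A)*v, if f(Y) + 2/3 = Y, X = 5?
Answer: 425/12 ≈ 35.417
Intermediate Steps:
f(Y) = -⅔ + Y
v = -25/4 (v = -¼*5² = -¼*25 = -25/4 ≈ -6.2500)
f(A)*v = (-⅔ - 5)*(-25/4) = -17/3*(-25/4) = 425/12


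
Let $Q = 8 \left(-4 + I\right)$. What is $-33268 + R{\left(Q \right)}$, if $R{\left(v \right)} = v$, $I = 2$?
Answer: $-33284$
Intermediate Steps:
$Q = -16$ ($Q = 8 \left(-4 + 2\right) = 8 \left(-2\right) = -16$)
$-33268 + R{\left(Q \right)} = -33268 - 16 = -33284$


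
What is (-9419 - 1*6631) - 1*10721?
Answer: -26771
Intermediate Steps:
(-9419 - 1*6631) - 1*10721 = (-9419 - 6631) - 10721 = -16050 - 10721 = -26771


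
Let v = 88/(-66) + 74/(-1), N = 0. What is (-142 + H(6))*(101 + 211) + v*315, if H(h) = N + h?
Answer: -66162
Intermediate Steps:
H(h) = h (H(h) = 0 + h = h)
v = -226/3 (v = 88*(-1/66) + 74*(-1) = -4/3 - 74 = -226/3 ≈ -75.333)
(-142 + H(6))*(101 + 211) + v*315 = (-142 + 6)*(101 + 211) - 226/3*315 = -136*312 - 23730 = -42432 - 23730 = -66162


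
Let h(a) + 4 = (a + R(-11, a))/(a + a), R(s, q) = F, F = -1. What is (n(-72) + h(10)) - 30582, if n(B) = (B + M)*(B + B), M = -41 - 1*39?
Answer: -173951/20 ≈ -8697.5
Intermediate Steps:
M = -80 (M = -41 - 39 = -80)
R(s, q) = -1
h(a) = -4 + (-1 + a)/(2*a) (h(a) = -4 + (a - 1)/(a + a) = -4 + (-1 + a)/((2*a)) = -4 + (-1 + a)*(1/(2*a)) = -4 + (-1 + a)/(2*a))
n(B) = 2*B*(-80 + B) (n(B) = (B - 80)*(B + B) = (-80 + B)*(2*B) = 2*B*(-80 + B))
(n(-72) + h(10)) - 30582 = (2*(-72)*(-80 - 72) + (½)*(-1 - 7*10)/10) - 30582 = (2*(-72)*(-152) + (½)*(⅒)*(-1 - 70)) - 30582 = (21888 + (½)*(⅒)*(-71)) - 30582 = (21888 - 71/20) - 30582 = 437689/20 - 30582 = -173951/20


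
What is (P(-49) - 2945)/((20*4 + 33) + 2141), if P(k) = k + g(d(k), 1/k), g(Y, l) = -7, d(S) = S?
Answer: -3001/2254 ≈ -1.3314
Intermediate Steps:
P(k) = -7 + k (P(k) = k - 7 = -7 + k)
(P(-49) - 2945)/((20*4 + 33) + 2141) = ((-7 - 49) - 2945)/((20*4 + 33) + 2141) = (-56 - 2945)/((80 + 33) + 2141) = -3001/(113 + 2141) = -3001/2254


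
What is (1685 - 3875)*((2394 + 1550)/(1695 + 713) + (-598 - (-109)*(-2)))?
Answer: 536819370/301 ≈ 1.7835e+6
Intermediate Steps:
(1685 - 3875)*((2394 + 1550)/(1695 + 713) + (-598 - (-109)*(-2))) = -2190*(3944/2408 + (-598 - 1*218)) = -2190*(3944*(1/2408) + (-598 - 218)) = -2190*(493/301 - 816) = -2190*(-245123/301) = 536819370/301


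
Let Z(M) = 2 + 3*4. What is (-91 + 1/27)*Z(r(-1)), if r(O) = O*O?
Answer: -34384/27 ≈ -1273.5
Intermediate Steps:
r(O) = O²
Z(M) = 14 (Z(M) = 2 + 12 = 14)
(-91 + 1/27)*Z(r(-1)) = (-91 + 1/27)*14 = -2456/27*14 = -34384/27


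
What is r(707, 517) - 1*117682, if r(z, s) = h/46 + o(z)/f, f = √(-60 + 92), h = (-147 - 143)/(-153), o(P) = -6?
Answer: -414122813/3519 - 3*√2/4 ≈ -1.1768e+5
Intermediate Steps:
h = 290/153 (h = -290*(-1/153) = 290/153 ≈ 1.8954)
f = 4*√2 (f = √32 = 4*√2 ≈ 5.6569)
r(z, s) = 145/3519 - 3*√2/4 (r(z, s) = (290/153)/46 - 6*√2/8 = (290/153)*(1/46) - 3*√2/4 = 145/3519 - 3*√2/4)
r(707, 517) - 1*117682 = (145/3519 - 3*√2/4) - 1*117682 = (145/3519 - 3*√2/4) - 117682 = -414122813/3519 - 3*√2/4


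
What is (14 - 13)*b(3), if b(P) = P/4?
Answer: ¾ ≈ 0.75000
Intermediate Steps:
b(P) = P/4 (b(P) = P*(¼) = P/4)
(14 - 13)*b(3) = (14 - 13)*((¼)*3) = 1*(¾) = ¾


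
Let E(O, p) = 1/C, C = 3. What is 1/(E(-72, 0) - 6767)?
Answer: -3/20300 ≈ -0.00014778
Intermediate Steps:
E(O, p) = ⅓ (E(O, p) = 1/3 = ⅓)
1/(E(-72, 0) - 6767) = 1/(⅓ - 6767) = 1/(-20300/3) = -3/20300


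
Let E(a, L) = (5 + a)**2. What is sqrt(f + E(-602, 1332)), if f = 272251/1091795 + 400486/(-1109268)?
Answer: sqrt(14521156197985246457892278730)/201848876010 ≈ 597.00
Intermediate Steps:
f = -67624645051/605546628030 (f = 272251*(1/1091795) + 400486*(-1/1109268) = 272251/1091795 - 200243/554634 = -67624645051/605546628030 ≈ -0.11168)
sqrt(f + E(-602, 1332)) = sqrt(-67624645051/605546628030 + (5 - 602)**2) = sqrt(-67624645051/605546628030 + (-597)**2) = sqrt(-67624645051/605546628030 + 356409) = sqrt(215822200524899219/605546628030) = sqrt(14521156197985246457892278730)/201848876010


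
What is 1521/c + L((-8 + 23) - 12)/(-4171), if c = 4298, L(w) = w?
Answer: 6331197/17926958 ≈ 0.35317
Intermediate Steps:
1521/c + L((-8 + 23) - 12)/(-4171) = 1521/4298 + ((-8 + 23) - 12)/(-4171) = 1521*(1/4298) + (15 - 12)*(-1/4171) = 1521/4298 + 3*(-1/4171) = 1521/4298 - 3/4171 = 6331197/17926958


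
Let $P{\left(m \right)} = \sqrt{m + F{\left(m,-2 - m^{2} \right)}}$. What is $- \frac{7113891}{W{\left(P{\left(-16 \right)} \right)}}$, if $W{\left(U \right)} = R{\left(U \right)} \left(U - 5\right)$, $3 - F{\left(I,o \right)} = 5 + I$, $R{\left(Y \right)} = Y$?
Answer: $\frac{7113891 \sqrt{2}}{2 \left(\sqrt{2} + 5 i\right)} \approx 2.6348 \cdot 10^{5} - 9.3153 \cdot 10^{5} i$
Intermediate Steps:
$F{\left(I,o \right)} = -2 - I$ ($F{\left(I,o \right)} = 3 - \left(5 + I\right) = -2 - I$)
$P{\left(m \right)} = i \sqrt{2}$ ($P{\left(m \right)} = \sqrt{m - \left(2 + m\right)} = \sqrt{-2} = i \sqrt{2}$)
$W{\left(U \right)} = U \left(-5 + U\right)$ ($W{\left(U \right)} = U \left(U - 5\right) = U \left(-5 + U\right)$)
$- \frac{7113891}{W{\left(P{\left(-16 \right)} \right)}} = - \frac{7113891}{i \sqrt{2} \left(-5 + i \sqrt{2}\right)} = - 7113891 \left(- \frac{i \sqrt{2}}{2 \left(-5 + i \sqrt{2}\right)}\right) = \frac{7113891 i \sqrt{2}}{2 \left(-5 + i \sqrt{2}\right)}$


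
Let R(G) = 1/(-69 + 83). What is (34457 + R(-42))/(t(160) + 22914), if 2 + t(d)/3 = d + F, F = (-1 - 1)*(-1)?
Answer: 482399/327516 ≈ 1.4729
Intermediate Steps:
F = 2 (F = -2*(-1) = 2)
R(G) = 1/14
t(d) = 3*d (t(d) = -6 + 3*(d + 2) = -6 + 3*(2 + d) = -6 + (6 + 3*d) = 3*d)
(34457 + R(-42))/(t(160) + 22914) = (34457 + 1/14)/(3*160 + 22914) = 482399/(14*(480 + 22914)) = (482399/14)/23394 = (482399/14)*(1/23394) = 482399/327516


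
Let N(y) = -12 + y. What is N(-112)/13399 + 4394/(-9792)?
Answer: -30044707/65601504 ≈ -0.45799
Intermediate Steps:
N(-112)/13399 + 4394/(-9792) = (-12 - 112)/13399 + 4394/(-9792) = -124*1/13399 + 4394*(-1/9792) = -124/13399 - 2197/4896 = -30044707/65601504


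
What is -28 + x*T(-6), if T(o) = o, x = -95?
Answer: 542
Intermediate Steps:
-28 + x*T(-6) = -28 - 95*(-6) = -28 + 570 = 542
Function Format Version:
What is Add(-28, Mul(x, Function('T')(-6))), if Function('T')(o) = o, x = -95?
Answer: 542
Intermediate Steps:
Add(-28, Mul(x, Function('T')(-6))) = Add(-28, Mul(-95, -6)) = Add(-28, 570) = 542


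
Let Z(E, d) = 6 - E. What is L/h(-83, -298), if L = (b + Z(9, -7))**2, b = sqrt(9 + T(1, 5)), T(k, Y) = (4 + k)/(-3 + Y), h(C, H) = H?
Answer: -41/596 + 3*sqrt(46)/298 ≈ -0.00051346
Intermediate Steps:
T(k, Y) = (4 + k)/(-3 + Y)
b = sqrt(46)/2 (b = sqrt(9 + (4 + 1)/(-3 + 5)) = sqrt(9 + 5/2) = sqrt(23/2) = sqrt(46)/2 ≈ 3.3912)
L = (-3 + sqrt(46)/2)**2 (L = (sqrt(46)/2 + (6 - 1*9))**2 = (sqrt(46)/2 + (6 - 9))**2 = (sqrt(46)/2 - 3)**2 = (-3 + sqrt(46)/2)**2 ≈ 0.15301)
L/h(-83, -298) = ((6 - sqrt(46))**2/4)/(-298) = ((6 - sqrt(46))**2/4)*(-1/298) = -(6 - sqrt(46))**2/1192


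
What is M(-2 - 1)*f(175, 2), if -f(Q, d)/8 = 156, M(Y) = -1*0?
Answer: 0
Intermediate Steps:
M(Y) = 0
f(Q, d) = -1248 (f(Q, d) = -8*156 = -1248)
M(-2 - 1)*f(175, 2) = 0*(-1248) = 0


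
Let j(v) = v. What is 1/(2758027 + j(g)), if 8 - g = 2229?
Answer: 1/2755806 ≈ 3.6287e-7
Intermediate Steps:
g = -2221 (g = 8 - 1*2229 = 8 - 2229 = -2221)
1/(2758027 + j(g)) = 1/(2758027 - 2221) = 1/2755806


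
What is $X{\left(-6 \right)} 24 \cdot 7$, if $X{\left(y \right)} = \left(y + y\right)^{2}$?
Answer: $24192$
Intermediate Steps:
$X{\left(y \right)} = 4 y^{2}$ ($X{\left(y \right)} = \left(2 y\right)^{2} = 4 y^{2}$)
$X{\left(-6 \right)} 24 \cdot 7 = 4 \left(-6\right)^{2} \cdot 24 \cdot 7 = 4 \cdot 36 \cdot 24 \cdot 7 = 144 \cdot 24 \cdot 7 = 3456 \cdot 7 = 24192$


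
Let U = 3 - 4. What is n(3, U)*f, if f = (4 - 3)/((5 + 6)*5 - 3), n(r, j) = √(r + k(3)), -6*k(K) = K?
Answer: √10/104 ≈ 0.030407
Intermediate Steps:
U = -1
k(K) = -K/6
n(r, j) = √(-½ + r) (n(r, j) = √(r - ⅙*3) = √(r - ½) = √(-½ + r))
f = 1/52 (f = 1/(11*5 - 3) = 1/(55 - 3) = 1/52 ≈ 0.019231)
n(3, U)*f = (√(-2 + 4*3)/2)*(1/52) = (√(-2 + 12)/2)*(1/52) = (√10/2)*(1/52) = √10/104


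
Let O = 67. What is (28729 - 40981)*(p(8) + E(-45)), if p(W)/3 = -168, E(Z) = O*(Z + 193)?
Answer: -115315824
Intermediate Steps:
E(Z) = 12931 + 67*Z (E(Z) = 67*(Z + 193) = 67*(193 + Z) = 12931 + 67*Z)
p(W) = -504 (p(W) = 3*(-168) = -504)
(28729 - 40981)*(p(8) + E(-45)) = (28729 - 40981)*(-504 + (12931 + 67*(-45))) = -12252*(-504 + (12931 - 3015)) = -12252*(-504 + 9916) = -12252*9412 = -115315824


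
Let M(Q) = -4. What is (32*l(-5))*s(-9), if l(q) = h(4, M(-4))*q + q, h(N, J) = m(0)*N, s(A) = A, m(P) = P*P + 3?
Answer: 18720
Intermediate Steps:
m(P) = 3 + P**2 (m(P) = P**2 + 3 = 3 + P**2)
h(N, J) = 3*N (h(N, J) = (3 + 0**2)*N = (3 + 0)*N = 3*N)
l(q) = 13*q (l(q) = (3*4)*q + q = 12*q + q = 13*q)
(32*l(-5))*s(-9) = (32*(13*(-5)))*(-9) = (32*(-65))*(-9) = -2080*(-9) = 18720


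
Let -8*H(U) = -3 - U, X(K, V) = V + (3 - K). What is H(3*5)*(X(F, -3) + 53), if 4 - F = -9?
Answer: 90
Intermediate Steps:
F = 13 (F = 4 - 1*(-9) = 4 + 9 = 13)
X(K, V) = 3 + V - K
H(U) = 3/8 + U/8 (H(U) = -(-3 - U)/8 = 3/8 + U/8)
H(3*5)*(X(F, -3) + 53) = (3/8 + (3*5)/8)*((3 - 3 - 1*13) + 53) = (3/8 + (1/8)*15)*((3 - 3 - 13) + 53) = (3/8 + 15/8)*(-13 + 53) = (9/4)*40 = 90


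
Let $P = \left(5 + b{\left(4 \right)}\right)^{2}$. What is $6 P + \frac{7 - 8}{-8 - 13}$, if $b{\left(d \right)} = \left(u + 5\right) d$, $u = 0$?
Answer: $\frac{78751}{21} \approx 3750.0$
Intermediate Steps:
$b{\left(d \right)} = 5 d$ ($b{\left(d \right)} = \left(0 + 5\right) d = 5 d$)
$P = 625$ ($P = \left(5 + 5 \cdot 4\right)^{2} = \left(5 + 20\right)^{2} = 25^{2} = 625$)
$6 P + \frac{7 - 8}{-8 - 13} = 6 \cdot 625 + \frac{7 - 8}{-8 - 13} = 3750 - \frac{1}{-21} = 3750 - - \frac{1}{21} = 3750 + \frac{1}{21} = \frac{78751}{21}$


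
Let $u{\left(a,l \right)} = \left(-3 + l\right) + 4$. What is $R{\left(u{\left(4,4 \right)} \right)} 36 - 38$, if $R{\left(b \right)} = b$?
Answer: $142$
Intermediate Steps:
$u{\left(a,l \right)} = 1 + l$
$R{\left(u{\left(4,4 \right)} \right)} 36 - 38 = \left(1 + 4\right) 36 - 38 = 5 \cdot 36 - 38 = 180 - 38 = 142$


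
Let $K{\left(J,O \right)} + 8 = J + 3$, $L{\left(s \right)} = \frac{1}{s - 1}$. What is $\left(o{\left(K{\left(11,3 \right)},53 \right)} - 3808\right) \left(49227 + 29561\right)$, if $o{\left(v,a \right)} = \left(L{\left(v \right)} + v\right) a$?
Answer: $- \frac{1370674836}{5} \approx -2.7414 \cdot 10^{8}$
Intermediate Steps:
$L{\left(s \right)} = \frac{1}{-1 + s}$
$K{\left(J,O \right)} = -5 + J$ ($K{\left(J,O \right)} = -8 + \left(J + 3\right) = -8 + \left(3 + J\right) = -5 + J$)
$o{\left(v,a \right)} = a \left(v + \frac{1}{-1 + v}\right)$ ($o{\left(v,a \right)} = \left(\frac{1}{-1 + v} + v\right) a = \left(v + \frac{1}{-1 + v}\right) a = a \left(v + \frac{1}{-1 + v}\right)$)
$\left(o{\left(K{\left(11,3 \right)},53 \right)} - 3808\right) \left(49227 + 29561\right) = \left(\frac{53 \left(1 + \left(-5 + 11\right) \left(-1 + \left(-5 + 11\right)\right)\right)}{-1 + \left(-5 + 11\right)} - 3808\right) \left(49227 + 29561\right) = \left(\frac{53 \left(1 + 6 \left(-1 + 6\right)\right)}{-1 + 6} - 3808\right) 78788 = \left(\frac{53 \left(1 + 6 \cdot 5\right)}{5} - 3808\right) 78788 = \left(53 \cdot \frac{1}{5} \left(1 + 30\right) - 3808\right) 78788 = \left(53 \cdot \frac{1}{5} \cdot 31 - 3808\right) 78788 = \left(\frac{1643}{5} - 3808\right) 78788 = \left(- \frac{17397}{5}\right) 78788 = - \frac{1370674836}{5}$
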